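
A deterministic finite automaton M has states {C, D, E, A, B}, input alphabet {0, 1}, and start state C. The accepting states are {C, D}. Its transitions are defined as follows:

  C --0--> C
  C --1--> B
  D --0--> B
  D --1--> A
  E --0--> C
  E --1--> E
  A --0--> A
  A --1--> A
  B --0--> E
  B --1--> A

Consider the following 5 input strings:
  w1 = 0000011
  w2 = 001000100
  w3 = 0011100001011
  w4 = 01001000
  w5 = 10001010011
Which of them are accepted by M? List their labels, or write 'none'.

w2, w4

w1: Trace: C -0-> C -0-> C -0-> C -0-> C -0-> C -1-> B -1-> A  → end A, rejected
w2: Trace: C -0-> C -0-> C -1-> B -0-> E -0-> C -0-> C -1-> B -0-> E -0-> C  → end C, accepted
w3: Trace: C -0-> C -0-> C -1-> B -1-> A -1-> A -0-> A -0-> A -0-> A -0-> A -1-> A -0-> A -1-> A -1-> A  → end A, rejected
w4: Trace: C -0-> C -1-> B -0-> E -0-> C -1-> B -0-> E -0-> C -0-> C  → end C, accepted
w5: Trace: C -1-> B -0-> E -0-> C -0-> C -1-> B -0-> E -1-> E -0-> C -0-> C -1-> B -1-> A  → end A, rejected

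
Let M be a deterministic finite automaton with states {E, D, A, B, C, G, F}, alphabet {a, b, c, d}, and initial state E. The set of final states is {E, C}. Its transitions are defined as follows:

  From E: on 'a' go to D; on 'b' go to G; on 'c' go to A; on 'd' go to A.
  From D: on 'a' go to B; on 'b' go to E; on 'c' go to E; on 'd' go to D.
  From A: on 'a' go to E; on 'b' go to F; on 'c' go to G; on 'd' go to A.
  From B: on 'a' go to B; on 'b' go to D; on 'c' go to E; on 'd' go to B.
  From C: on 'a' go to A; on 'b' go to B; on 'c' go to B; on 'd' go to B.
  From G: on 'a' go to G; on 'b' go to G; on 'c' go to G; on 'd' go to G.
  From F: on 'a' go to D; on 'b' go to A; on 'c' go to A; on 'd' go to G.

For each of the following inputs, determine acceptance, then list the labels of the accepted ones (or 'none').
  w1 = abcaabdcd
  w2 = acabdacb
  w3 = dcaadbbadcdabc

w1: Trace: E -a-> D -b-> E -c-> A -a-> E -a-> D -b-> E -d-> A -c-> G -d-> G  → end G, rejected
w2: Trace: E -a-> D -c-> E -a-> D -b-> E -d-> A -a-> E -c-> A -b-> F  → end F, rejected
w3: Trace: E -d-> A -c-> G -a-> G -a-> G -d-> G -b-> G -b-> G -a-> G -d-> G -c-> G -d-> G -a-> G -b-> G -c-> G  → end G, rejected

none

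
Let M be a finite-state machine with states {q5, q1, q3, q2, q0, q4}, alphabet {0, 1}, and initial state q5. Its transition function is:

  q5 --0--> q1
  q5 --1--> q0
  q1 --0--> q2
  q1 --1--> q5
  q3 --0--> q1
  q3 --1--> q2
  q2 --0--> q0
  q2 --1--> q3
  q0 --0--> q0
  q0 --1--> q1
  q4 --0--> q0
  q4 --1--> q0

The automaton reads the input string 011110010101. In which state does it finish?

Trace: q5 -0-> q1 -1-> q5 -1-> q0 -1-> q1 -1-> q5 -0-> q1 -0-> q2 -1-> q3 -0-> q1 -1-> q5 -0-> q1 -1-> q5

q5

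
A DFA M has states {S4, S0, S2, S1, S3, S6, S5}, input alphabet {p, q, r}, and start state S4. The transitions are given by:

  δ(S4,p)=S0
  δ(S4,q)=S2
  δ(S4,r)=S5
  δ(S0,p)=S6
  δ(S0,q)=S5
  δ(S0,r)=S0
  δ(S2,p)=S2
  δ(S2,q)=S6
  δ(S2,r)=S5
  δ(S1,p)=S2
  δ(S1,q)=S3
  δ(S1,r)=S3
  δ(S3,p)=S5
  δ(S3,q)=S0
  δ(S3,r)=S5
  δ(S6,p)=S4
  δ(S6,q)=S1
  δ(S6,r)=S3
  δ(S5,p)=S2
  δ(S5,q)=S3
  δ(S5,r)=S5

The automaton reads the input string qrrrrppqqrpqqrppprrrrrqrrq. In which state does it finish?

S3

S4 → S2 → S5 → S5 → S5 → S5 → S2 → S2 → S6 → S1 → S3 → S5 → S3 → S0 → S0 → S6 → S4 → S0 → S0 → S0 → S0 → S0 → S0 → S5 → S5 → S5 → S3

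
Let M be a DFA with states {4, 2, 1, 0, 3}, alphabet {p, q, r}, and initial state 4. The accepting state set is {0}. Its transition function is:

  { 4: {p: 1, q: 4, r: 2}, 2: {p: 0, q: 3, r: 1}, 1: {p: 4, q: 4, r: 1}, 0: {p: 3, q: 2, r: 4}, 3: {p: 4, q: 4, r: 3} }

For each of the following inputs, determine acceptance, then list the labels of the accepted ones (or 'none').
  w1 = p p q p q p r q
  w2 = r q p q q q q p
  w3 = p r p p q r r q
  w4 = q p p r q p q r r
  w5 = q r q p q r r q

none

w1:
  start at 4
  read 'p': 4 → 1
  read 'p': 1 → 4
  read 'q': 4 → 4
  read 'p': 4 → 1
  read 'q': 1 → 4
  read 'p': 4 → 1
  read 'r': 1 → 1
  read 'q': 1 → 4
  end 4, rejected
w2:
  start at 4
  read 'r': 4 → 2
  read 'q': 2 → 3
  read 'p': 3 → 4
  read 'q': 4 → 4
  read 'q': 4 → 4
  read 'q': 4 → 4
  read 'q': 4 → 4
  read 'p': 4 → 1
  end 1, rejected
w3:
  start at 4
  read 'p': 4 → 1
  read 'r': 1 → 1
  read 'p': 1 → 4
  read 'p': 4 → 1
  read 'q': 1 → 4
  read 'r': 4 → 2
  read 'r': 2 → 1
  read 'q': 1 → 4
  end 4, rejected
w4:
  start at 4
  read 'q': 4 → 4
  read 'p': 4 → 1
  read 'p': 1 → 4
  read 'r': 4 → 2
  read 'q': 2 → 3
  read 'p': 3 → 4
  read 'q': 4 → 4
  read 'r': 4 → 2
  read 'r': 2 → 1
  end 1, rejected
w5:
  start at 4
  read 'q': 4 → 4
  read 'r': 4 → 2
  read 'q': 2 → 3
  read 'p': 3 → 4
  read 'q': 4 → 4
  read 'r': 4 → 2
  read 'r': 2 → 1
  read 'q': 1 → 4
  end 4, rejected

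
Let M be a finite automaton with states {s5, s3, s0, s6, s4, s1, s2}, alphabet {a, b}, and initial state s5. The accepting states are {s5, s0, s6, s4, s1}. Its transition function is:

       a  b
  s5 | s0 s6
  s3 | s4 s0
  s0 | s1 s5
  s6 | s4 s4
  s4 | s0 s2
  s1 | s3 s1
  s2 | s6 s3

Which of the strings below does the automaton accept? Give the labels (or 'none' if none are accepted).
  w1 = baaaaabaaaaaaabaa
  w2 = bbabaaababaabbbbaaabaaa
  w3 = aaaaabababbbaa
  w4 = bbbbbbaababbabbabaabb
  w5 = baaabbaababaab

w1, w2, w3, w5

w1:
  start at s5
  read 'b': s5 → s6
  read 'a': s6 → s4
  read 'a': s4 → s0
  read 'a': s0 → s1
  read 'a': s1 → s3
  read 'a': s3 → s4
  read 'b': s4 → s2
  read 'a': s2 → s6
  read 'a': s6 → s4
  read 'a': s4 → s0
  read 'a': s0 → s1
  read 'a': s1 → s3
  read 'a': s3 → s4
  read 'a': s4 → s0
  read 'b': s0 → s5
  read 'a': s5 → s0
  read 'a': s0 → s1
  end s1, accepted
w2:
  start at s5
  read 'b': s5 → s6
  read 'b': s6 → s4
  read 'a': s4 → s0
  read 'b': s0 → s5
  read 'a': s5 → s0
  read 'a': s0 → s1
  read 'a': s1 → s3
  read 'b': s3 → s0
  read 'a': s0 → s1
  read 'b': s1 → s1
  read 'a': s1 → s3
  read 'a': s3 → s4
  read 'b': s4 → s2
  read 'b': s2 → s3
  read 'b': s3 → s0
  read 'b': s0 → s5
  read 'a': s5 → s0
  read 'a': s0 → s1
  read 'a': s1 → s3
  read 'b': s3 → s0
  read 'a': s0 → s1
  read 'a': s1 → s3
  read 'a': s3 → s4
  end s4, accepted
w3:
  start at s5
  read 'a': s5 → s0
  read 'a': s0 → s1
  read 'a': s1 → s3
  read 'a': s3 → s4
  read 'a': s4 → s0
  read 'b': s0 → s5
  read 'a': s5 → s0
  read 'b': s0 → s5
  read 'a': s5 → s0
  read 'b': s0 → s5
  read 'b': s5 → s6
  read 'b': s6 → s4
  read 'a': s4 → s0
  read 'a': s0 → s1
  end s1, accepted
w4:
  start at s5
  read 'b': s5 → s6
  read 'b': s6 → s4
  read 'b': s4 → s2
  read 'b': s2 → s3
  read 'b': s3 → s0
  read 'b': s0 → s5
  read 'a': s5 → s0
  read 'a': s0 → s1
  read 'b': s1 → s1
  read 'a': s1 → s3
  read 'b': s3 → s0
  read 'b': s0 → s5
  read 'a': s5 → s0
  read 'b': s0 → s5
  read 'b': s5 → s6
  read 'a': s6 → s4
  read 'b': s4 → s2
  read 'a': s2 → s6
  read 'a': s6 → s4
  read 'b': s4 → s2
  read 'b': s2 → s3
  end s3, rejected
w5:
  start at s5
  read 'b': s5 → s6
  read 'a': s6 → s4
  read 'a': s4 → s0
  read 'a': s0 → s1
  read 'b': s1 → s1
  read 'b': s1 → s1
  read 'a': s1 → s3
  read 'a': s3 → s4
  read 'b': s4 → s2
  read 'a': s2 → s6
  read 'b': s6 → s4
  read 'a': s4 → s0
  read 'a': s0 → s1
  read 'b': s1 → s1
  end s1, accepted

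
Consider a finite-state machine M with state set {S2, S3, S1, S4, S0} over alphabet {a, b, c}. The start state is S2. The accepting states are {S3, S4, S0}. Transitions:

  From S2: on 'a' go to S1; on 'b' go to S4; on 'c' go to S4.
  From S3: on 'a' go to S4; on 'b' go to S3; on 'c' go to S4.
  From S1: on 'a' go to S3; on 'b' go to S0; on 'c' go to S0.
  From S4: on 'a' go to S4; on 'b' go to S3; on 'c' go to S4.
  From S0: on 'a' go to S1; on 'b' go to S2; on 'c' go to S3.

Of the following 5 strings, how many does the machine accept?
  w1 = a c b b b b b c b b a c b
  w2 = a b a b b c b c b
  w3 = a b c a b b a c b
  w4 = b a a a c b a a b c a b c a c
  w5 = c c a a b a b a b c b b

w1: Trace: S2 -a-> S1 -c-> S0 -b-> S2 -b-> S4 -b-> S3 -b-> S3 -b-> S3 -c-> S4 -b-> S3 -b-> S3 -a-> S4 -c-> S4 -b-> S3  → end S3, accepted
w2: Trace: S2 -a-> S1 -b-> S0 -a-> S1 -b-> S0 -b-> S2 -c-> S4 -b-> S3 -c-> S4 -b-> S3  → end S3, accepted
w3: Trace: S2 -a-> S1 -b-> S0 -c-> S3 -a-> S4 -b-> S3 -b-> S3 -a-> S4 -c-> S4 -b-> S3  → end S3, accepted
w4: Trace: S2 -b-> S4 -a-> S4 -a-> S4 -a-> S4 -c-> S4 -b-> S3 -a-> S4 -a-> S4 -b-> S3 -c-> S4 -a-> S4 -b-> S3 -c-> S4 -a-> S4 -c-> S4  → end S4, accepted
w5: Trace: S2 -c-> S4 -c-> S4 -a-> S4 -a-> S4 -b-> S3 -a-> S4 -b-> S3 -a-> S4 -b-> S3 -c-> S4 -b-> S3 -b-> S3  → end S3, accepted

5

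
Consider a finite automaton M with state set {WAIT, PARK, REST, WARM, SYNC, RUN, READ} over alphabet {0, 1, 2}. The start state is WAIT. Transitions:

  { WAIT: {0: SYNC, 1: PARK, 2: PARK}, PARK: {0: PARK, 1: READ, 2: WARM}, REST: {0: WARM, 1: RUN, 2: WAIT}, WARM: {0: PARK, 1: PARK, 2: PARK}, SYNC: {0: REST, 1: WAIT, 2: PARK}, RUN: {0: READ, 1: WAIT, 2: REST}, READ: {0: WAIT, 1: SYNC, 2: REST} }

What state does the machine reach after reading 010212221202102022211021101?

WAIT → SYNC → WAIT → SYNC → PARK → READ → REST → WAIT → PARK → READ → REST → WARM → PARK → READ → WAIT → PARK → PARK → WARM → PARK → WARM → PARK → READ → WAIT → PARK → READ → SYNC → REST → RUN

RUN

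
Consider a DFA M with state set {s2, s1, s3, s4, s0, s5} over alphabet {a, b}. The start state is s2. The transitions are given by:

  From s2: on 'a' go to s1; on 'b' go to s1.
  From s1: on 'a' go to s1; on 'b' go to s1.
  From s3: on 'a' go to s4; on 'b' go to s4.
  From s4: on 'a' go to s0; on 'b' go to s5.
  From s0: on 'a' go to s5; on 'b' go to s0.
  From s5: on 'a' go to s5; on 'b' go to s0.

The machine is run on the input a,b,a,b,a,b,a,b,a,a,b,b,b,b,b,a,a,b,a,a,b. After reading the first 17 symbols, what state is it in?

s2 → s1 → s1 → s1 → s1 → s1 → s1 → s1 → s1 → s1 → s1 → s1 → s1 → s1 → s1 → s1 → s1 → s1
After 17 symbols: s1.

s1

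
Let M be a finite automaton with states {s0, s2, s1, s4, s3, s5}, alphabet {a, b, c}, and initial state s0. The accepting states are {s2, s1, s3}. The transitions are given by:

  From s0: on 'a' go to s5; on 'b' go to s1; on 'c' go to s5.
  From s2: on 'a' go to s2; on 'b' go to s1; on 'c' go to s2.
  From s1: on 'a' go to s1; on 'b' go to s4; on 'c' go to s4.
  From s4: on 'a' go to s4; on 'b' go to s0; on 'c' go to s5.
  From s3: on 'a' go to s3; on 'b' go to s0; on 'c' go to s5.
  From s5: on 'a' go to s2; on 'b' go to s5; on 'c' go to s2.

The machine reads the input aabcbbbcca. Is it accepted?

Yes

s0 → s5 → s2 → s1 → s4 → s0 → s1 → s4 → s5 → s2 → s2
End state s2 is accepting.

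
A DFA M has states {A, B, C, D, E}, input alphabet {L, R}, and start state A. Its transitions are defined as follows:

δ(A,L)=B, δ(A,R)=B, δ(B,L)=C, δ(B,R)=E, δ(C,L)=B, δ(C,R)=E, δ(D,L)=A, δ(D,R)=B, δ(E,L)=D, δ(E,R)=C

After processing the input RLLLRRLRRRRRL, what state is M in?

A → B → C → B → C → E → C → B → E → C → E → C → E → D

D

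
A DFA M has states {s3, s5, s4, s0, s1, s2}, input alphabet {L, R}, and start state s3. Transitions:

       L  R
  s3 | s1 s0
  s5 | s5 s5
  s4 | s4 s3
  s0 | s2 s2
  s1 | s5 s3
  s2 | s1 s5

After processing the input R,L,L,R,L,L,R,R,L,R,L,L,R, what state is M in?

Trace: s3 -R-> s0 -L-> s2 -L-> s1 -R-> s3 -L-> s1 -L-> s5 -R-> s5 -R-> s5 -L-> s5 -R-> s5 -L-> s5 -L-> s5 -R-> s5

s5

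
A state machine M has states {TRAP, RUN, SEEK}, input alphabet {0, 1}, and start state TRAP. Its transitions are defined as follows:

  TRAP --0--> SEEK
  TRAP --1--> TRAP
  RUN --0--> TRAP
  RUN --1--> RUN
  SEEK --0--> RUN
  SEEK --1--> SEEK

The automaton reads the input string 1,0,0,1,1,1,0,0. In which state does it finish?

Trace: TRAP -1-> TRAP -0-> SEEK -0-> RUN -1-> RUN -1-> RUN -1-> RUN -0-> TRAP -0-> SEEK

SEEK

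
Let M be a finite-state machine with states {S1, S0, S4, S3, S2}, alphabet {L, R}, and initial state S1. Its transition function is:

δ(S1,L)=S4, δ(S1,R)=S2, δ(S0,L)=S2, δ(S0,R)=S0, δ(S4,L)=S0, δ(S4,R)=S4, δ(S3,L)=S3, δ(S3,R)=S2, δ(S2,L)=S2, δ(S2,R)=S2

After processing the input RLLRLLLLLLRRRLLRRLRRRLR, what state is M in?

S2

Trace: S1 -R-> S2 -L-> S2 -L-> S2 -R-> S2 -L-> S2 -L-> S2 -L-> S2 -L-> S2 -L-> S2 -L-> S2 -R-> S2 -R-> S2 -R-> S2 -L-> S2 -L-> S2 -R-> S2 -R-> S2 -L-> S2 -R-> S2 -R-> S2 -R-> S2 -L-> S2 -R-> S2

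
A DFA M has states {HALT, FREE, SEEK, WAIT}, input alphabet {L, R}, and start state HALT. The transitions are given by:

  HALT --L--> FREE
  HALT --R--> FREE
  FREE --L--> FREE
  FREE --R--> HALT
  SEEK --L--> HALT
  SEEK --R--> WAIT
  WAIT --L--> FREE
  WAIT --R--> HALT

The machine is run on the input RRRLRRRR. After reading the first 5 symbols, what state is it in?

HALT

start at HALT
read 'R': HALT → FREE
read 'R': FREE → HALT
read 'R': HALT → FREE
read 'L': FREE → FREE
read 'R': FREE → HALT
After 5 symbols: HALT.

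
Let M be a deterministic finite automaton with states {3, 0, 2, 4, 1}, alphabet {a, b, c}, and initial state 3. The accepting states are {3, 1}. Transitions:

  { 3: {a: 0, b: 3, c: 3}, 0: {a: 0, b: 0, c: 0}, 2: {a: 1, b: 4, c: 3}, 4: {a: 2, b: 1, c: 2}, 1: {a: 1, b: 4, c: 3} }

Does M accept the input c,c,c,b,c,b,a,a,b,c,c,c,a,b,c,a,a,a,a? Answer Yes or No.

No

start at 3
read 'c': 3 → 3
read 'c': 3 → 3
read 'c': 3 → 3
read 'b': 3 → 3
read 'c': 3 → 3
read 'b': 3 → 3
read 'a': 3 → 0
read 'a': 0 → 0
read 'b': 0 → 0
read 'c': 0 → 0
read 'c': 0 → 0
read 'c': 0 → 0
read 'a': 0 → 0
read 'b': 0 → 0
read 'c': 0 → 0
read 'a': 0 → 0
read 'a': 0 → 0
read 'a': 0 → 0
read 'a': 0 → 0
End state 0 is not accepting.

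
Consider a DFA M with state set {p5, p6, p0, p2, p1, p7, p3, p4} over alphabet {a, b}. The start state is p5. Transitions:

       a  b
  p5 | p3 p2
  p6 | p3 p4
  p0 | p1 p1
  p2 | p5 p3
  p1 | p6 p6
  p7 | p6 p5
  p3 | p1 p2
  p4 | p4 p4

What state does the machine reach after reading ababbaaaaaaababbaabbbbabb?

p4

start at p5
read 'a': p5 → p3
read 'b': p3 → p2
read 'a': p2 → p5
read 'b': p5 → p2
read 'b': p2 → p3
read 'a': p3 → p1
read 'a': p1 → p6
read 'a': p6 → p3
read 'a': p3 → p1
read 'a': p1 → p6
read 'a': p6 → p3
read 'a': p3 → p1
read 'b': p1 → p6
read 'a': p6 → p3
read 'b': p3 → p2
read 'b': p2 → p3
read 'a': p3 → p1
read 'a': p1 → p6
read 'b': p6 → p4
read 'b': p4 → p4
read 'b': p4 → p4
read 'b': p4 → p4
read 'a': p4 → p4
read 'b': p4 → p4
read 'b': p4 → p4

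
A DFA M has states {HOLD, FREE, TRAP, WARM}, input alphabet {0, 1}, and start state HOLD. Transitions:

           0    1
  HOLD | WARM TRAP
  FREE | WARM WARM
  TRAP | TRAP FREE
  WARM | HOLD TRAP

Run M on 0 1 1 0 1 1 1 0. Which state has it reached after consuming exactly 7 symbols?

WARM

HOLD → WARM → TRAP → FREE → WARM → TRAP → FREE → WARM
After 7 symbols: WARM.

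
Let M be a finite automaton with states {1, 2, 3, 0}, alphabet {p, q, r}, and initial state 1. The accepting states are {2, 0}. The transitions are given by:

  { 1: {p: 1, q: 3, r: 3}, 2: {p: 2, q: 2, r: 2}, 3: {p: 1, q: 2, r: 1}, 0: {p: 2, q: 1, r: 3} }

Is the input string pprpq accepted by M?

start at 1
read 'p': 1 → 1
read 'p': 1 → 1
read 'r': 1 → 3
read 'p': 3 → 1
read 'q': 1 → 3
End state 3 is not accepting.

No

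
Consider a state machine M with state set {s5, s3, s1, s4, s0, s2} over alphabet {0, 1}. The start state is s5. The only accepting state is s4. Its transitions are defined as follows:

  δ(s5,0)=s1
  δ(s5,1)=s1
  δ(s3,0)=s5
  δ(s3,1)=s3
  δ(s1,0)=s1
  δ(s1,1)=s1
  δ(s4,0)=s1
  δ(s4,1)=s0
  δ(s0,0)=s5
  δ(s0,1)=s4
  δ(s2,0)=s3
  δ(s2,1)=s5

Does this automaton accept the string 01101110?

s5 → s1 → s1 → s1 → s1 → s1 → s1 → s1 → s1
End state s1 is not accepting.

No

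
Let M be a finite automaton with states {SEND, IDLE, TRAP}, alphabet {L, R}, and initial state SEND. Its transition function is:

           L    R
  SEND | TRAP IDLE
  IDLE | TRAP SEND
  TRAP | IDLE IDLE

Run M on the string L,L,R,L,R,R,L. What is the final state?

TRAP

SEND → TRAP → IDLE → SEND → TRAP → IDLE → SEND → TRAP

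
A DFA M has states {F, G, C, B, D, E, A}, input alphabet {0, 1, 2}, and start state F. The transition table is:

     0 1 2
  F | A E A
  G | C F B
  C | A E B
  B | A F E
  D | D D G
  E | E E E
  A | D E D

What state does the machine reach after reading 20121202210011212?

Trace: F -2-> A -0-> D -1-> D -2-> G -1-> F -2-> A -0-> D -2-> G -2-> B -1-> F -0-> A -0-> D -1-> D -1-> D -2-> G -1-> F -2-> A

A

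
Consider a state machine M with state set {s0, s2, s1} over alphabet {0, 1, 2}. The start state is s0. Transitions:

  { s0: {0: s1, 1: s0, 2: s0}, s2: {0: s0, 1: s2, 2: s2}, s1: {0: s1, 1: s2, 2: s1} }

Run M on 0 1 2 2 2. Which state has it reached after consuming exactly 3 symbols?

Trace: s0 -0-> s1 -1-> s2 -2-> s2
After 3 symbols: s2.

s2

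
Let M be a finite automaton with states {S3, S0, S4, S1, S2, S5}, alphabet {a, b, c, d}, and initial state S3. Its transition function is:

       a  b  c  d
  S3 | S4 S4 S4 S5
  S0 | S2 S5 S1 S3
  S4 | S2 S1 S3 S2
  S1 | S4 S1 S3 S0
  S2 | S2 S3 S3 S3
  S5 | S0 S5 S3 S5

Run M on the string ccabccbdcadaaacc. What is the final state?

S4

Trace: S3 -c-> S4 -c-> S3 -a-> S4 -b-> S1 -c-> S3 -c-> S4 -b-> S1 -d-> S0 -c-> S1 -a-> S4 -d-> S2 -a-> S2 -a-> S2 -a-> S2 -c-> S3 -c-> S4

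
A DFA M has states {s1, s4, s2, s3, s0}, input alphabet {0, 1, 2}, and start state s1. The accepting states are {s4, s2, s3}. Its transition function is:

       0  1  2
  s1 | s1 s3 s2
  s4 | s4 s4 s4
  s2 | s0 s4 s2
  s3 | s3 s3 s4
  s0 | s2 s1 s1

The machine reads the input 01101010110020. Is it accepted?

Yes

s1 → s1 → s3 → s3 → s3 → s3 → s3 → s3 → s3 → s3 → s3 → s3 → s3 → s4 → s4
End state s4 is accepting.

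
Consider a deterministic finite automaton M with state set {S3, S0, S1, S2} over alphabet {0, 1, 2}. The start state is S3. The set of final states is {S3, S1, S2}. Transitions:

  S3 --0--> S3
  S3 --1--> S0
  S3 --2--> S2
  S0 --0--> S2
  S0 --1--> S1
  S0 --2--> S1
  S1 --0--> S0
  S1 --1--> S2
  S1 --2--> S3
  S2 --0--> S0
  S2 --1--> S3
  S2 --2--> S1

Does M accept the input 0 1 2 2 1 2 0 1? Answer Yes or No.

start at S3
read '0': S3 → S3
read '1': S3 → S0
read '2': S0 → S1
read '2': S1 → S3
read '1': S3 → S0
read '2': S0 → S1
read '0': S1 → S0
read '1': S0 → S1
End state S1 is accepting.

Yes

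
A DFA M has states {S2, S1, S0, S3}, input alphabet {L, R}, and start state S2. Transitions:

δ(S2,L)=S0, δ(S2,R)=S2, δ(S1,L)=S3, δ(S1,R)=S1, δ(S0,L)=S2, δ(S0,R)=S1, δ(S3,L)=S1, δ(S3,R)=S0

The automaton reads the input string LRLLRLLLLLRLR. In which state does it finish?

S2 → S0 → S1 → S3 → S1 → S1 → S3 → S1 → S3 → S1 → S3 → S0 → S2 → S2

S2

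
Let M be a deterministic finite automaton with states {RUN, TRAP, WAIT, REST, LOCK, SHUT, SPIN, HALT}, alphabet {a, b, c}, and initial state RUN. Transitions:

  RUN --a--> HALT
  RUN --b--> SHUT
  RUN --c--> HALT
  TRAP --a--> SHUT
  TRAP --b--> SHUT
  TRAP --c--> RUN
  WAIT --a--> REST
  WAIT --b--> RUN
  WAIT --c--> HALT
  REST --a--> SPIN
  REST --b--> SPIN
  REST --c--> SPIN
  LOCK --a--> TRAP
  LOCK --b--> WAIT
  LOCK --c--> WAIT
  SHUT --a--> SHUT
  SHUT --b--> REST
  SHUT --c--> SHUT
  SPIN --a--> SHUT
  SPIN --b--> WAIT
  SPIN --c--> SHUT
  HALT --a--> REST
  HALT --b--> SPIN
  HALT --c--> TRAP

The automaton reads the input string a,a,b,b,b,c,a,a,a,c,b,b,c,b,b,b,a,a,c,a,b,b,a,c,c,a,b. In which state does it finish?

REST

Trace: RUN -a-> HALT -a-> REST -b-> SPIN -b-> WAIT -b-> RUN -c-> HALT -a-> REST -a-> SPIN -a-> SHUT -c-> SHUT -b-> REST -b-> SPIN -c-> SHUT -b-> REST -b-> SPIN -b-> WAIT -a-> REST -a-> SPIN -c-> SHUT -a-> SHUT -b-> REST -b-> SPIN -a-> SHUT -c-> SHUT -c-> SHUT -a-> SHUT -b-> REST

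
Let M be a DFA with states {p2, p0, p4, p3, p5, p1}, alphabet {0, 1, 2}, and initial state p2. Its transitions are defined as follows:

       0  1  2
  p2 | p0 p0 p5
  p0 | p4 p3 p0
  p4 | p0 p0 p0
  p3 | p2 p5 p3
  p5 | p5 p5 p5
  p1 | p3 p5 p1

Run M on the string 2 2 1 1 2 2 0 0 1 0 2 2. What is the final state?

p5

Trace: p2 -2-> p5 -2-> p5 -1-> p5 -1-> p5 -2-> p5 -2-> p5 -0-> p5 -0-> p5 -1-> p5 -0-> p5 -2-> p5 -2-> p5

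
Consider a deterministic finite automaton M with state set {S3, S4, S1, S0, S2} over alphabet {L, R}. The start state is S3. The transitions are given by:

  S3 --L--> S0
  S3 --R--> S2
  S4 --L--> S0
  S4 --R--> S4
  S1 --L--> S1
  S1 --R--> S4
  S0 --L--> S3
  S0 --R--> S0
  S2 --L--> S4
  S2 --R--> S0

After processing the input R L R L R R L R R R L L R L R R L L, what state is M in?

start at S3
read 'R': S3 → S2
read 'L': S2 → S4
read 'R': S4 → S4
read 'L': S4 → S0
read 'R': S0 → S0
read 'R': S0 → S0
read 'L': S0 → S3
read 'R': S3 → S2
read 'R': S2 → S0
read 'R': S0 → S0
read 'L': S0 → S3
read 'L': S3 → S0
read 'R': S0 → S0
read 'L': S0 → S3
read 'R': S3 → S2
read 'R': S2 → S0
read 'L': S0 → S3
read 'L': S3 → S0

S0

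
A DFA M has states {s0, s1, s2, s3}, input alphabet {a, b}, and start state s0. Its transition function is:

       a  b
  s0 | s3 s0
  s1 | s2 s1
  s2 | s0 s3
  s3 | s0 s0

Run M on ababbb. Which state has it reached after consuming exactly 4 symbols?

s0

start at s0
read 'a': s0 → s3
read 'b': s3 → s0
read 'a': s0 → s3
read 'b': s3 → s0
After 4 symbols: s0.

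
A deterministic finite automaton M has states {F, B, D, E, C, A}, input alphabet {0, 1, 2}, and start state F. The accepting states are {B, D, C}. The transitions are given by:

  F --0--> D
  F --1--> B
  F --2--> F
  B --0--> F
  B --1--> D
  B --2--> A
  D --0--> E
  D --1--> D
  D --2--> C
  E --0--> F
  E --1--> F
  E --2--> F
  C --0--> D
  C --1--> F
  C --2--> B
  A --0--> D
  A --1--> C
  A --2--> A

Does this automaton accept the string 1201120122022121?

Yes

F → B → A → D → D → D → C → D → D → C → B → F → F → F → B → A → C
End state C is accepting.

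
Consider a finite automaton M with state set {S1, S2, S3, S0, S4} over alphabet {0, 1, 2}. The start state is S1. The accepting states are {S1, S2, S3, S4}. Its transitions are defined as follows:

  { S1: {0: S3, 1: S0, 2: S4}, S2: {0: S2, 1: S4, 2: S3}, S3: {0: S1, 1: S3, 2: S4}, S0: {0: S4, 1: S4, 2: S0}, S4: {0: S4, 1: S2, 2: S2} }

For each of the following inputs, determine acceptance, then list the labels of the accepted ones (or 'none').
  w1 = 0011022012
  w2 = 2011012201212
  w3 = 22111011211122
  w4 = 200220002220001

w1: Trace: S1 -0-> S3 -0-> S1 -1-> S0 -1-> S4 -0-> S4 -2-> S2 -2-> S3 -0-> S1 -1-> S0 -2-> S0  → end S0, rejected
w2: Trace: S1 -2-> S4 -0-> S4 -1-> S2 -1-> S4 -0-> S4 -1-> S2 -2-> S3 -2-> S4 -0-> S4 -1-> S2 -2-> S3 -1-> S3 -2-> S4  → end S4, accepted
w3: Trace: S1 -2-> S4 -2-> S2 -1-> S4 -1-> S2 -1-> S4 -0-> S4 -1-> S2 -1-> S4 -2-> S2 -1-> S4 -1-> S2 -1-> S4 -2-> S2 -2-> S3  → end S3, accepted
w4: Trace: S1 -2-> S4 -0-> S4 -0-> S4 -2-> S2 -2-> S3 -0-> S1 -0-> S3 -0-> S1 -2-> S4 -2-> S2 -2-> S3 -0-> S1 -0-> S3 -0-> S1 -1-> S0  → end S0, rejected

w2, w3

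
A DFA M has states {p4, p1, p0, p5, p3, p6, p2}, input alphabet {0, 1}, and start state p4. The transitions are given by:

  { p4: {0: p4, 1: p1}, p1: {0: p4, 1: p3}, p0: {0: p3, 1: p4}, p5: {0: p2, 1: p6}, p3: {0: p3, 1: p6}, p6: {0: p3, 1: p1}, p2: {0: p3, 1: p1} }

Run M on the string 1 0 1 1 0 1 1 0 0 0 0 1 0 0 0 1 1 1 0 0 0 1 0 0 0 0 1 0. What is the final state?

p3

start at p4
read '1': p4 → p1
read '0': p1 → p4
read '1': p4 → p1
read '1': p1 → p3
read '0': p3 → p3
read '1': p3 → p6
read '1': p6 → p1
read '0': p1 → p4
read '0': p4 → p4
read '0': p4 → p4
read '0': p4 → p4
read '1': p4 → p1
read '0': p1 → p4
read '0': p4 → p4
read '0': p4 → p4
read '1': p4 → p1
read '1': p1 → p3
read '1': p3 → p6
read '0': p6 → p3
read '0': p3 → p3
read '0': p3 → p3
read '1': p3 → p6
read '0': p6 → p3
read '0': p3 → p3
read '0': p3 → p3
read '0': p3 → p3
read '1': p3 → p6
read '0': p6 → p3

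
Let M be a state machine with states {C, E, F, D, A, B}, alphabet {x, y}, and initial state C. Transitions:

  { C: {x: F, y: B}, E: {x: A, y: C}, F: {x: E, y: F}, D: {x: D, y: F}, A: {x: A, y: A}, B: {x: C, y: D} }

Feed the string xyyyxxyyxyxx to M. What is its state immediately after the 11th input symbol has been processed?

A

C → F → F → F → F → E → A → A → A → A → A → A
After 11 symbols: A.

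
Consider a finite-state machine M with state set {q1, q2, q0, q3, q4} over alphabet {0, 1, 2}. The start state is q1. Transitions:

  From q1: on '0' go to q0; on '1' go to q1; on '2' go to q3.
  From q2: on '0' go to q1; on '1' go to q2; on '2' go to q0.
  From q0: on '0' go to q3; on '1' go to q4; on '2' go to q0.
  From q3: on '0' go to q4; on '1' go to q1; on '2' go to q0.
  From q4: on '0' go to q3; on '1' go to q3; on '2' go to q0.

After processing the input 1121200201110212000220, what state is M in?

q3

start at q1
read '1': q1 → q1
read '1': q1 → q1
read '2': q1 → q3
read '1': q3 → q1
read '2': q1 → q3
read '0': q3 → q4
read '0': q4 → q3
read '2': q3 → q0
read '0': q0 → q3
read '1': q3 → q1
read '1': q1 → q1
read '1': q1 → q1
read '0': q1 → q0
read '2': q0 → q0
read '1': q0 → q4
read '2': q4 → q0
read '0': q0 → q3
read '0': q3 → q4
read '0': q4 → q3
read '2': q3 → q0
read '2': q0 → q0
read '0': q0 → q3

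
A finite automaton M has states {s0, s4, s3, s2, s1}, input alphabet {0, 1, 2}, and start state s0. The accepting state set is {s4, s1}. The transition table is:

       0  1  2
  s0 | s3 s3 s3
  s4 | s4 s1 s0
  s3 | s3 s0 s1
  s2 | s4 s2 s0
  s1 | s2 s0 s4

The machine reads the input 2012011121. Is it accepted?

No

start at s0
read '2': s0 → s3
read '0': s3 → s3
read '1': s3 → s0
read '2': s0 → s3
read '0': s3 → s3
read '1': s3 → s0
read '1': s0 → s3
read '1': s3 → s0
read '2': s0 → s3
read '1': s3 → s0
End state s0 is not accepting.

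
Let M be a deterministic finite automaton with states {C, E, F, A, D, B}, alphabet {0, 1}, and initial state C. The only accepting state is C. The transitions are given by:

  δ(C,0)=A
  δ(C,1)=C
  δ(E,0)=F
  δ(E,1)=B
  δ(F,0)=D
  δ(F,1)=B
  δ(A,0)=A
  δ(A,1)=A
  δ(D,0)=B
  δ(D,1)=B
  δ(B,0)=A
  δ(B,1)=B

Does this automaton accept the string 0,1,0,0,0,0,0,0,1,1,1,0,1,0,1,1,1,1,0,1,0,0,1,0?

C → A → A → A → A → A → A → A → A → A → A → A → A → A → A → A → A → A → A → A → A → A → A → A → A
End state A is not accepting.

No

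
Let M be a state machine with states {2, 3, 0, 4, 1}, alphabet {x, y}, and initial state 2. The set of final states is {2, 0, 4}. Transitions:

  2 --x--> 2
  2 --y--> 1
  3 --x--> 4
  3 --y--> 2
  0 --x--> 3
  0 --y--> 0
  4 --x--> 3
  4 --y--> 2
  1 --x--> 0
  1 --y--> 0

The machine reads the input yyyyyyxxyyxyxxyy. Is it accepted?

2 → 1 → 0 → 0 → 0 → 0 → 0 → 3 → 4 → 2 → 1 → 0 → 0 → 3 → 4 → 2 → 1
End state 1 is not accepting.

No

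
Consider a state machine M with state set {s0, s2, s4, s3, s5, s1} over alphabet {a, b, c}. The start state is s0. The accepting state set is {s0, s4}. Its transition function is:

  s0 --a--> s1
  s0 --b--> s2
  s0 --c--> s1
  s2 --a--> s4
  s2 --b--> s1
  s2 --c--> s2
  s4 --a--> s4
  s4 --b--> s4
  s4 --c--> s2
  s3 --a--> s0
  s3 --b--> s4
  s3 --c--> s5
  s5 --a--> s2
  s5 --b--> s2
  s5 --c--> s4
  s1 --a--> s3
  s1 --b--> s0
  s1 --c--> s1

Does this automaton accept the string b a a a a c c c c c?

s0 → s2 → s4 → s4 → s4 → s4 → s2 → s2 → s2 → s2 → s2
End state s2 is not accepting.

No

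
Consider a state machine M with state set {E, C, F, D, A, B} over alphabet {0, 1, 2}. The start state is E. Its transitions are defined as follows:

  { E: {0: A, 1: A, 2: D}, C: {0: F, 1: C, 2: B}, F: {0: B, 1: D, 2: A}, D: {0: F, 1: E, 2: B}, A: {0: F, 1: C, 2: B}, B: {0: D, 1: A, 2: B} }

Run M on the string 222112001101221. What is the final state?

A

start at E
read '2': E → D
read '2': D → B
read '2': B → B
read '1': B → A
read '1': A → C
read '2': C → B
read '0': B → D
read '0': D → F
read '1': F → D
read '1': D → E
read '0': E → A
read '1': A → C
read '2': C → B
read '2': B → B
read '1': B → A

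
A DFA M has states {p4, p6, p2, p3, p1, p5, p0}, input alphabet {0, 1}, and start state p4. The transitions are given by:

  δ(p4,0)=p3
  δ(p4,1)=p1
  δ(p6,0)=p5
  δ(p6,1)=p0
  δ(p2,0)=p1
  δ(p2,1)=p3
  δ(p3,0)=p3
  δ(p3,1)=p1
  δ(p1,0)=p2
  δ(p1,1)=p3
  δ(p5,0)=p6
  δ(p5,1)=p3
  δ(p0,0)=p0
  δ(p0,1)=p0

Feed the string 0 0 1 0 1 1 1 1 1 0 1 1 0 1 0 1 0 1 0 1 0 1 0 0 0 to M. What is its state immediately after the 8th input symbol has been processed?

p4 → p3 → p3 → p1 → p2 → p3 → p1 → p3 → p1
After 8 symbols: p1.

p1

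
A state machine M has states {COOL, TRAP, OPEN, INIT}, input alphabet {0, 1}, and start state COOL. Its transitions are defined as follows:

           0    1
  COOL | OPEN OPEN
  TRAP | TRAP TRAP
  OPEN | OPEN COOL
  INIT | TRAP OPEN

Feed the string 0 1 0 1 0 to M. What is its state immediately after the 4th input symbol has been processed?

COOL

Trace: COOL -0-> OPEN -1-> COOL -0-> OPEN -1-> COOL
After 4 symbols: COOL.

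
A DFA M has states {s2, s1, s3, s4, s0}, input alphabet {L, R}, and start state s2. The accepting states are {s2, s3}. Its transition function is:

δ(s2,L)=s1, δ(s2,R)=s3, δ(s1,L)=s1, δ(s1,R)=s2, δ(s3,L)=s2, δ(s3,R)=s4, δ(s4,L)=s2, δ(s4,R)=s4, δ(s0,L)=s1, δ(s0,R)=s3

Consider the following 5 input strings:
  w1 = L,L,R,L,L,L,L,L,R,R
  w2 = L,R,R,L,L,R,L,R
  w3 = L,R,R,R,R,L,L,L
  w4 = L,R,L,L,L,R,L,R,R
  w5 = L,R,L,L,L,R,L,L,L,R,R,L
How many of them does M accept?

w1: s2 → s1 → s1 → s2 → s1 → s1 → s1 → s1 → s1 → s2 → s3  → end s3, accepted
w2: s2 → s1 → s2 → s3 → s2 → s1 → s2 → s1 → s2  → end s2, accepted
w3: s2 → s1 → s2 → s3 → s4 → s4 → s2 → s1 → s1  → end s1, rejected
w4: s2 → s1 → s2 → s1 → s1 → s1 → s2 → s1 → s2 → s3  → end s3, accepted
w5: s2 → s1 → s2 → s1 → s1 → s1 → s2 → s1 → s1 → s1 → s2 → s3 → s2  → end s2, accepted

4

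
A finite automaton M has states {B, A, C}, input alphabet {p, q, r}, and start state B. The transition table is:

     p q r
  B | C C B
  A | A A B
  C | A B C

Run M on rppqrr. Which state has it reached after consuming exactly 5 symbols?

Trace: B -r-> B -p-> C -p-> A -q-> A -r-> B
After 5 symbols: B.

B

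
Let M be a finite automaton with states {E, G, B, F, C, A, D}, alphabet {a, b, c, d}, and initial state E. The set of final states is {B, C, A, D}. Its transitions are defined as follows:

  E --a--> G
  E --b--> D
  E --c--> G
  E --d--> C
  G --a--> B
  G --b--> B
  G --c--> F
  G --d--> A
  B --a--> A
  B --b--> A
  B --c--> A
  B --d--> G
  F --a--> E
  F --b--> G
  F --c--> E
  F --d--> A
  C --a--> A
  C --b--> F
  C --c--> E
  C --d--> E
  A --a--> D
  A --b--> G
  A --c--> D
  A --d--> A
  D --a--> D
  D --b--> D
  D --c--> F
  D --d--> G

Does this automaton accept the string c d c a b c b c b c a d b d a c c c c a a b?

E → G → A → D → D → D → F → G → F → G → F → E → C → F → A → D → F → E → G → F → E → G → B
End state B is accepting.

Yes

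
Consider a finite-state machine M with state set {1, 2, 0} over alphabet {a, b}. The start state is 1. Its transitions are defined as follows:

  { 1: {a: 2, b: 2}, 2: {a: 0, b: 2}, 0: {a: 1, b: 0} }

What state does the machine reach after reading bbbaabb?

2

1 → 2 → 2 → 2 → 0 → 1 → 2 → 2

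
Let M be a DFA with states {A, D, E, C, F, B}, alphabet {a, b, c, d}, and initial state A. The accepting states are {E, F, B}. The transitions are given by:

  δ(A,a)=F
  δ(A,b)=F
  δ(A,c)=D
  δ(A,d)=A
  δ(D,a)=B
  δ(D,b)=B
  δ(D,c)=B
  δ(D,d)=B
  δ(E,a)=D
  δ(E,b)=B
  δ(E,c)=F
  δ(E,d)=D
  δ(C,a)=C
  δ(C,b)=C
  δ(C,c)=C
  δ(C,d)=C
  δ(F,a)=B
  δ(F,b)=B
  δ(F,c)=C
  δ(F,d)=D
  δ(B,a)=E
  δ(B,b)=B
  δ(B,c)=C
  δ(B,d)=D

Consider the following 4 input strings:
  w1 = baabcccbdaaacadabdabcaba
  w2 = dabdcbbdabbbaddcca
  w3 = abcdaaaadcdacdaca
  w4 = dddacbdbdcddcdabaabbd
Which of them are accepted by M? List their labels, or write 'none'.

none

w1: A → F → B → E → B → C → C → C → C → C → C → C → C → C → C → C → C → C → C → C → C → C → C → C → C  → end C, rejected
w2: A → A → F → B → D → B → B → B → D → B → B → B → B → E → D → B → C → C → C  → end C, rejected
w3: A → F → B → C → C → C → C → C → C → C → C → C → C → C → C → C → C → C  → end C, rejected
w4: A → A → A → A → F → C → C → C → C → C → C → C → C → C → C → C → C → C → C → C → C → C  → end C, rejected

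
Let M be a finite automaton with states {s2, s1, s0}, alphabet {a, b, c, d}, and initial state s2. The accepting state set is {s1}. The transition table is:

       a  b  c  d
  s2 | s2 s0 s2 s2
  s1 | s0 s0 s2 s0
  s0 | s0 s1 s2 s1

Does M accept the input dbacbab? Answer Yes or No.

Yes

Trace: s2 -d-> s2 -b-> s0 -a-> s0 -c-> s2 -b-> s0 -a-> s0 -b-> s1
End state s1 is accepting.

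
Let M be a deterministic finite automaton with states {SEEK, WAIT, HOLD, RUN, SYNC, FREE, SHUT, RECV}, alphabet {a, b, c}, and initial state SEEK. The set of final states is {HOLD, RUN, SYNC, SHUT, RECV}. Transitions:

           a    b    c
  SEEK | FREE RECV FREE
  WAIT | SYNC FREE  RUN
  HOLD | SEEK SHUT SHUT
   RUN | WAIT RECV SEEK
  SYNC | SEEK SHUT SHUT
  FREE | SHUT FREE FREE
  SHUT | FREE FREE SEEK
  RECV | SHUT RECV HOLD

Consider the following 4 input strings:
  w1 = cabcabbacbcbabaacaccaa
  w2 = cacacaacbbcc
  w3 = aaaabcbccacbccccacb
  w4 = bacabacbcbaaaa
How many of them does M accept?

2

w1: Trace: SEEK -c-> FREE -a-> SHUT -b-> FREE -c-> FREE -a-> SHUT -b-> FREE -b-> FREE -a-> SHUT -c-> SEEK -b-> RECV -c-> HOLD -b-> SHUT -a-> FREE -b-> FREE -a-> SHUT -a-> FREE -c-> FREE -a-> SHUT -c-> SEEK -c-> FREE -a-> SHUT -a-> FREE  → end FREE, rejected
w2: Trace: SEEK -c-> FREE -a-> SHUT -c-> SEEK -a-> FREE -c-> FREE -a-> SHUT -a-> FREE -c-> FREE -b-> FREE -b-> FREE -c-> FREE -c-> FREE  → end FREE, rejected
w3: Trace: SEEK -a-> FREE -a-> SHUT -a-> FREE -a-> SHUT -b-> FREE -c-> FREE -b-> FREE -c-> FREE -c-> FREE -a-> SHUT -c-> SEEK -b-> RECV -c-> HOLD -c-> SHUT -c-> SEEK -c-> FREE -a-> SHUT -c-> SEEK -b-> RECV  → end RECV, accepted
w4: Trace: SEEK -b-> RECV -a-> SHUT -c-> SEEK -a-> FREE -b-> FREE -a-> SHUT -c-> SEEK -b-> RECV -c-> HOLD -b-> SHUT -a-> FREE -a-> SHUT -a-> FREE -a-> SHUT  → end SHUT, accepted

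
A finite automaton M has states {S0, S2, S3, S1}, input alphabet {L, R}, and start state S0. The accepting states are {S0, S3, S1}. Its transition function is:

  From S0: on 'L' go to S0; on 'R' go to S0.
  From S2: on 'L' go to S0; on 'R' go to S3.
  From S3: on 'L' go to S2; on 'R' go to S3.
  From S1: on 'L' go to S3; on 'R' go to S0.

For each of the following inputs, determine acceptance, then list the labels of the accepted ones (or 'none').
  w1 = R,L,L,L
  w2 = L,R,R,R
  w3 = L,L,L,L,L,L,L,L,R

w1, w2, w3

w1: Trace: S0 -R-> S0 -L-> S0 -L-> S0 -L-> S0  → end S0, accepted
w2: Trace: S0 -L-> S0 -R-> S0 -R-> S0 -R-> S0  → end S0, accepted
w3: Trace: S0 -L-> S0 -L-> S0 -L-> S0 -L-> S0 -L-> S0 -L-> S0 -L-> S0 -L-> S0 -R-> S0  → end S0, accepted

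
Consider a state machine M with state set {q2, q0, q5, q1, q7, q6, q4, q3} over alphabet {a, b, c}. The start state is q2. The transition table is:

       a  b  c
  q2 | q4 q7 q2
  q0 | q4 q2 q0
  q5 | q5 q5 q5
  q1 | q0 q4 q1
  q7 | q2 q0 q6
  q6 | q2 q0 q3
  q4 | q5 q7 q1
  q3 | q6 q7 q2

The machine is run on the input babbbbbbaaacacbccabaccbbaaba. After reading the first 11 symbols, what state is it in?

q5

Trace: q2 -b-> q7 -a-> q2 -b-> q7 -b-> q0 -b-> q2 -b-> q7 -b-> q0 -b-> q2 -a-> q4 -a-> q5 -a-> q5
After 11 symbols: q5.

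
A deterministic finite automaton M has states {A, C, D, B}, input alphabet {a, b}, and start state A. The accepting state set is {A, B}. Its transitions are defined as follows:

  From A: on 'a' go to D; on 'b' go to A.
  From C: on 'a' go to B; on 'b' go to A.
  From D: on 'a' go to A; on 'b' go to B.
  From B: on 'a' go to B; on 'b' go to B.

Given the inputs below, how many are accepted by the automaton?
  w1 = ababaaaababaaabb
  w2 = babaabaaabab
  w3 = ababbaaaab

3

w1: A → D → B → B → B → B → B → B → B → B → B → B → B → B → B → B → B  → end B, accepted
w2: A → A → D → B → B → B → B → B → B → B → B → B → B  → end B, accepted
w3: A → D → B → B → B → B → B → B → B → B → B  → end B, accepted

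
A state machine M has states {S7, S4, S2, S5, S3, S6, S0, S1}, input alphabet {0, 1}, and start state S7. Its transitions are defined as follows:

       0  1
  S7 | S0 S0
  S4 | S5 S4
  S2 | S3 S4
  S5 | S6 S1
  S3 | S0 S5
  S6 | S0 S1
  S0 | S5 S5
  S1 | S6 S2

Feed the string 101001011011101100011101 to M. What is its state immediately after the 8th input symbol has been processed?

Trace: S7 -1-> S0 -0-> S5 -1-> S1 -0-> S6 -0-> S0 -1-> S5 -0-> S6 -1-> S1
After 8 symbols: S1.

S1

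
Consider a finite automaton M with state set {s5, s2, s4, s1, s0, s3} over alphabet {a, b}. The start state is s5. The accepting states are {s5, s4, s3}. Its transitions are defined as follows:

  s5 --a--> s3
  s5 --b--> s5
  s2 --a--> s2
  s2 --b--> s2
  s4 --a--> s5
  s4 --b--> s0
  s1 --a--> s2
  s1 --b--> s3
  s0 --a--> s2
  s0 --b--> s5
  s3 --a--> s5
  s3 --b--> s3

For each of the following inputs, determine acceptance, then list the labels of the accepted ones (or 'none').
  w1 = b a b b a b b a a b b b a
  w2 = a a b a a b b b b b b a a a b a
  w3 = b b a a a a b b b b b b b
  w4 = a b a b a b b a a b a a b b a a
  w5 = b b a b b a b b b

w1: s5 → s5 → s3 → s3 → s3 → s5 → s5 → s5 → s3 → s5 → s5 → s5 → s5 → s3  → end s3, accepted
w2: s5 → s3 → s5 → s5 → s3 → s5 → s5 → s5 → s5 → s5 → s5 → s5 → s3 → s5 → s3 → s3 → s5  → end s5, accepted
w3: s5 → s5 → s5 → s3 → s5 → s3 → s5 → s5 → s5 → s5 → s5 → s5 → s5 → s5  → end s5, accepted
w4: s5 → s3 → s3 → s5 → s5 → s3 → s3 → s3 → s5 → s3 → s3 → s5 → s3 → s3 → s3 → s5 → s3  → end s3, accepted
w5: s5 → s5 → s5 → s3 → s3 → s3 → s5 → s5 → s5 → s5  → end s5, accepted

w1, w2, w3, w4, w5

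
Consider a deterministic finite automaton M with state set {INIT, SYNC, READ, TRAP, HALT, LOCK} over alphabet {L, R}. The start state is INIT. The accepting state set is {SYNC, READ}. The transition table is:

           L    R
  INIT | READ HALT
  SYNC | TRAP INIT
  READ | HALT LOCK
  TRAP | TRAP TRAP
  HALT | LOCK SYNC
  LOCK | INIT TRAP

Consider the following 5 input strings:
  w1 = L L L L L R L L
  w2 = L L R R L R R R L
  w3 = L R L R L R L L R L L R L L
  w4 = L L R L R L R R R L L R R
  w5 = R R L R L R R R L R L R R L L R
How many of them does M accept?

w1:
  start at INIT
  read 'L': INIT → READ
  read 'L': READ → HALT
  read 'L': HALT → LOCK
  read 'L': LOCK → INIT
  read 'L': INIT → READ
  read 'R': READ → LOCK
  read 'L': LOCK → INIT
  read 'L': INIT → READ
  end READ, accepted
w2:
  start at INIT
  read 'L': INIT → READ
  read 'L': READ → HALT
  read 'R': HALT → SYNC
  read 'R': SYNC → INIT
  read 'L': INIT → READ
  read 'R': READ → LOCK
  read 'R': LOCK → TRAP
  read 'R': TRAP → TRAP
  read 'L': TRAP → TRAP
  end TRAP, rejected
w3:
  start at INIT
  read 'L': INIT → READ
  read 'R': READ → LOCK
  read 'L': LOCK → INIT
  read 'R': INIT → HALT
  read 'L': HALT → LOCK
  read 'R': LOCK → TRAP
  read 'L': TRAP → TRAP
  read 'L': TRAP → TRAP
  read 'R': TRAP → TRAP
  read 'L': TRAP → TRAP
  read 'L': TRAP → TRAP
  read 'R': TRAP → TRAP
  read 'L': TRAP → TRAP
  read 'L': TRAP → TRAP
  end TRAP, rejected
w4:
  start at INIT
  read 'L': INIT → READ
  read 'L': READ → HALT
  read 'R': HALT → SYNC
  read 'L': SYNC → TRAP
  read 'R': TRAP → TRAP
  read 'L': TRAP → TRAP
  read 'R': TRAP → TRAP
  read 'R': TRAP → TRAP
  read 'R': TRAP → TRAP
  read 'L': TRAP → TRAP
  read 'L': TRAP → TRAP
  read 'R': TRAP → TRAP
  read 'R': TRAP → TRAP
  end TRAP, rejected
w5:
  start at INIT
  read 'R': INIT → HALT
  read 'R': HALT → SYNC
  read 'L': SYNC → TRAP
  read 'R': TRAP → TRAP
  read 'L': TRAP → TRAP
  read 'R': TRAP → TRAP
  read 'R': TRAP → TRAP
  read 'R': TRAP → TRAP
  read 'L': TRAP → TRAP
  read 'R': TRAP → TRAP
  read 'L': TRAP → TRAP
  read 'R': TRAP → TRAP
  read 'R': TRAP → TRAP
  read 'L': TRAP → TRAP
  read 'L': TRAP → TRAP
  read 'R': TRAP → TRAP
  end TRAP, rejected

1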